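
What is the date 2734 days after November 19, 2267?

+366 (one year; includes Feb 29, 2268) → Nov 19, 2268 (2368 left).
+365 (one year) → Nov 19, 2269 (2003 left).
+365 (one year) → Nov 19, 2270 (1638 left).
+365 (one year) → Nov 19, 2271 (1273 left).
+366 (one year; includes Feb 29, 2272) → Nov 19, 2272 (907 left).
+365 (one year) → Nov 19, 2273 (542 left).
+365 (one year) → Nov 19, 2274 (177 left).
Nov has 30 days: +12 → Dec 1, 2274 (165 left).
Dec has 31 days: +31 → Jan 1, 2275 (134 left).
Jan has 31 days: +31 → Feb 1, 2275 (103 left).
Feb has 28 days: +28 → Mar 1, 2275 (75 left).
Mar has 31 days: +31 → Apr 1, 2275 (44 left).
Apr has 30 days: +30 → May 1, 2275 (14 left).
+14 → May 15, 2275.

May 15, 2275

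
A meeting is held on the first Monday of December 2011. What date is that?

December 5, 2011

December 1, 2011 is a Thursday.
The first Monday is therefore December 5 (4 days later).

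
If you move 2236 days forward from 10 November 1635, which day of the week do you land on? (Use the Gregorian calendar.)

Tuesday

First find the weekday of Nov 10, 1635. Doomsday rule: the anchor day for the 1600s is Tuesday. For year 35: 35÷12 = 2 r 11, and 11÷4 = 2, so 2+11+2 = 15.
Tuesday + 15 ≡ Wednesday — that's 1635's doomsday.
In November the doomsday date is Nov 7.
Nov 10 is 3 days after Nov 7; 3 mod 7 = 3, so Wednesday + 3 = Saturday.
2236 mod 7 = 3, so 2236 days after a Saturday is Saturday + 3 = Tuesday.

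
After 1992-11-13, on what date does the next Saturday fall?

Nov 13, 1992 is a Friday.
From Friday to the next Saturday is 1 day.
Nov 13, 1992 + 1 = Nov 14, 1992.

November 14, 1992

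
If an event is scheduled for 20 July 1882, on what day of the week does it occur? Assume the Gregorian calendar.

Doomsday rule: the anchor day for the 1800s is Friday. For year 82: 82÷12 = 6 r 10, and 10÷4 = 2, so 6+10+2 = 18.
Friday + 18 ≡ Tuesday — that's 1882's doomsday.
In July the doomsday date is Jul 11.
Jul 20 is 9 days after Jul 11; 9 mod 7 = 2, so Tuesday + 2 = Thursday.

Thursday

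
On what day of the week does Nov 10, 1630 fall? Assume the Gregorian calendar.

Sunday

Doomsday rule: the anchor day for the 1600s is Tuesday. For year 30: 30÷12 = 2 r 6, and 6÷4 = 1, so 2+6+1 = 9.
Tuesday + 9 ≡ Thursday — that's 1630's doomsday.
In November the doomsday date is Nov 7.
Nov 10 is 3 days after Nov 7; 3 mod 7 = 3, so Thursday + 3 = Sunday.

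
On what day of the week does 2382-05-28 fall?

Doomsday rule: the anchor day for the 2300s is Wednesday. For year 82: 82÷12 = 6 r 10, and 10÷4 = 2, so 6+10+2 = 18.
Wednesday + 18 ≡ Sunday — that's 2382's doomsday.
In May the doomsday date is May 9.
May 28 is 19 days after May 9; 19 mod 7 = 5, so Sunday + 5 = Friday.

Friday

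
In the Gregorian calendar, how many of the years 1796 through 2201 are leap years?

Multiples of 4 in [1796,2201]: 102.
Of those, multiples of 100: 5 (not leap unless ÷400).
Multiples of 400: 1.
Leap years = 102 − 5 + 1 = 98.

98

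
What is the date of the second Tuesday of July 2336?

July 14, 2336

July 1, 2336 is a Wednesday.
The first Tuesday is therefore July 7 (6 days later).
The second Tuesday is 7 + 1×7 = July 14.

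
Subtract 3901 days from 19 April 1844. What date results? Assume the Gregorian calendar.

August 14, 1833

−366 (one year; includes Feb 29, 1844) → Apr 19, 1843 (3535 left).
−365 (one year) → Apr 19, 1842 (3170 left).
−365 (one year) → Apr 19, 1841 (2805 left).
−365 (one year) → Apr 19, 1840 (2440 left).
−366 (one year; includes Feb 29, 1840) → Apr 19, 1839 (2074 left).
−365 (one year) → Apr 19, 1838 (1709 left).
−365 (one year) → Apr 19, 1837 (1344 left).
−365 (one year) → Apr 19, 1836 (979 left).
−366 (one year; includes Feb 29, 1836) → Apr 19, 1835 (613 left).
−365 (one year) → Apr 19, 1834 (248 left).
−19 → Mar 31, 1834 (end of Mar, 31 days; 229 left).
−31 → Feb 28, 1834 (end of Feb, 28 days; 198 left).
−28 → Jan 31, 1834 (end of Jan, 31 days; 170 left).
−31 → Dec 31, 1833 (end of Dec, 31 days; 139 left).
−31 → Nov 30, 1833 (end of Nov, 30 days; 108 left).
−30 → Oct 31, 1833 (end of Oct, 31 days; 78 left).
−31 → Sep 30, 1833 (end of Sep, 30 days; 47 left).
−30 → Aug 31, 1833 (end of Aug, 31 days; 17 left).
−17 → Aug 14, 1833.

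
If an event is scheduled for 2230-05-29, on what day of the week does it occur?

Doomsday rule: the anchor day for the 2200s is Friday. For year 30: 30÷12 = 2 r 6, and 6÷4 = 1, so 2+6+1 = 9.
Friday + 9 ≡ Sunday — that's 2230's doomsday.
In May the doomsday date is May 9.
May 29 is 20 days after May 9; 20 mod 7 = 6, so Sunday + 6 = Saturday.

Saturday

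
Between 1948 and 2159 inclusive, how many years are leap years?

Multiples of 4 in [1948,2159]: 53.
Of those, multiples of 100: 2 (not leap unless ÷400).
Multiples of 400: 1.
Leap years = 53 − 2 + 1 = 52.

52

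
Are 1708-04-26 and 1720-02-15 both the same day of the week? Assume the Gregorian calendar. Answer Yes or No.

Yes

From Apr 26, 1708 to Feb 15, 1720 is 4312 days.
4312 mod 7 = 0, so they are the same weekday.
(Apr 26, 1708 is a Thursday; Feb 15, 1720 is a Thursday.)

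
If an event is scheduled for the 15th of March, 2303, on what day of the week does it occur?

Doomsday rule: the anchor day for the 2300s is Wednesday. For year 03: 3÷12 = 0 r 3, and 3÷4 = 0, so 0+3+0 = 3.
Wednesday + 3 ≡ Saturday — that's 2303's doomsday.
In March the doomsday date is Mar 14.
Mar 15 is 1 day after Mar 14; 1 mod 7 = 1, so Saturday + 1 = Sunday.

Sunday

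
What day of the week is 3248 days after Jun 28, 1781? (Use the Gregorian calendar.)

First find the weekday of Jun 28, 1781. Doomsday rule: the anchor day for the 1700s is Sunday. For year 81: 81÷12 = 6 r 9, and 9÷4 = 2, so 6+9+2 = 17.
Sunday + 17 ≡ Wednesday — that's 1781's doomsday.
In June the doomsday date is Jun 6.
Jun 28 is 22 days after Jun 6; 22 mod 7 = 1, so Wednesday + 1 = Thursday.
3248 mod 7 = 0, so 3248 days after a Thursday is Thursday + 0 = Thursday.

Thursday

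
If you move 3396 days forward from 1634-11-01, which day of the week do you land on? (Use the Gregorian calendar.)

First find the weekday of Nov 1, 1634. Doomsday rule: the anchor day for the 1600s is Tuesday. For year 34: 34÷12 = 2 r 10, and 10÷4 = 2, so 2+10+2 = 14.
Tuesday + 14 ≡ Tuesday — that's 1634's doomsday.
In November the doomsday date is Nov 7.
Nov 1 is 6 days before Nov 7; 6 mod 7 = 6, so Tuesday − 6 = Wednesday.
3396 mod 7 = 1, so 3396 days after a Wednesday is Wednesday + 1 = Thursday.

Thursday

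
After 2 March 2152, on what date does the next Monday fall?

Mar 2, 2152 is a Thursday.
From Thursday to the next Monday is 4 days.
Mar 2, 2152 + 4 = Mar 6, 2152.

March 6, 2152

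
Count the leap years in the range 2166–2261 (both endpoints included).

Multiples of 4 in [2166,2261]: 24.
Of those, multiples of 100: 1 (not leap unless ÷400).
Multiples of 400: 0.
Leap years = 24 − 1 + 0 = 23.

23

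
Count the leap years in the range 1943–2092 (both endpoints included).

Multiples of 4 in [1943,2092]: 38.
Of those, multiples of 100: 1 (not leap unless ÷400).
Multiples of 400: 1.
Leap years = 38 − 1 + 1 = 38.

38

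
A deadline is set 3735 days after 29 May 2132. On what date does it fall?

August 20, 2142

+365 (one year) → May 29, 2133 (3370 left).
+365 (one year) → May 29, 2134 (3005 left).
+365 (one year) → May 29, 2135 (2640 left).
+366 (one year; includes Feb 29, 2136) → May 29, 2136 (2274 left).
+365 (one year) → May 29, 2137 (1909 left).
+365 (one year) → May 29, 2138 (1544 left).
+365 (one year) → May 29, 2139 (1179 left).
+366 (one year; includes Feb 29, 2140) → May 29, 2140 (813 left).
+365 (one year) → May 29, 2141 (448 left).
+365 (one year) → May 29, 2142 (83 left).
May has 31 days: +3 → Jun 1, 2142 (80 left).
Jun has 30 days: +30 → Jul 1, 2142 (50 left).
Jul has 31 days: +31 → Aug 1, 2142 (19 left).
+19 → Aug 20, 2142.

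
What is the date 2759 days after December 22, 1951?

July 12, 1959

+366 (one year; includes Feb 29, 1952) → Dec 22, 1952 (2393 left).
+365 (one year) → Dec 22, 1953 (2028 left).
+365 (one year) → Dec 22, 1954 (1663 left).
+365 (one year) → Dec 22, 1955 (1298 left).
+366 (one year; includes Feb 29, 1956) → Dec 22, 1956 (932 left).
+365 (one year) → Dec 22, 1957 (567 left).
+365 (one year) → Dec 22, 1958 (202 left).
Dec has 31 days: +10 → Jan 1, 1959 (192 left).
Jan has 31 days: +31 → Feb 1, 1959 (161 left).
Feb has 28 days: +28 → Mar 1, 1959 (133 left).
Mar has 31 days: +31 → Apr 1, 1959 (102 left).
Apr has 30 days: +30 → May 1, 1959 (72 left).
May has 31 days: +31 → Jun 1, 1959 (41 left).
Jun has 30 days: +30 → Jul 1, 1959 (11 left).
+11 → Jul 12, 1959.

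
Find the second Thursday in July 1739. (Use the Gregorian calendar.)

July 9, 1739

July 1, 1739 is a Wednesday.
The first Thursday is therefore July 2 (1 days later).
The second Thursday is 2 + 1×7 = July 9.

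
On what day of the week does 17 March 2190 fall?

Wednesday

Doomsday rule: the anchor day for the 2100s is Sunday. For year 90: 90÷12 = 7 r 6, and 6÷4 = 1, so 7+6+1 = 14.
Sunday + 14 ≡ Sunday — that's 2190's doomsday.
In March the doomsday date is Mar 14.
Mar 17 is 3 days after Mar 14; 3 mod 7 = 3, so Sunday + 3 = Wednesday.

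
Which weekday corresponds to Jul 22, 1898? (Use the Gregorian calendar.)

Doomsday rule: the anchor day for the 1800s is Friday. For year 98: 98÷12 = 8 r 2, and 2÷4 = 0, so 8+2+0 = 10.
Friday + 10 ≡ Monday — that's 1898's doomsday.
In July the doomsday date is Jul 11.
Jul 22 is 11 days after Jul 11; 11 mod 7 = 4, so Monday + 4 = Friday.

Friday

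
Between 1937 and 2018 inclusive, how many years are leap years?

Multiples of 4 in [1937,2018]: 20.
Of those, multiples of 100: 1 (not leap unless ÷400).
Multiples of 400: 1.
Leap years = 20 − 1 + 1 = 20.

20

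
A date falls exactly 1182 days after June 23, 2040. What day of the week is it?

Friday

First find the weekday of Jun 23, 2040. Doomsday rule: the anchor day for the 2000s is Tuesday. For year 40: 40÷12 = 3 r 4, and 4÷4 = 1, so 3+4+1 = 8.
Tuesday + 8 ≡ Wednesday — that's 2040's doomsday.
In June the doomsday date is Jun 6.
Jun 23 is 17 days after Jun 6; 17 mod 7 = 3, so Wednesday + 3 = Saturday.
1182 mod 7 = 6, so 1182 days after a Saturday is Saturday + 6 = Friday.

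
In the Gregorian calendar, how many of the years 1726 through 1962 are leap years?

57

Multiples of 4 in [1726,1962]: 59.
Of those, multiples of 100: 2 (not leap unless ÷400).
Multiples of 400: 0.
Leap years = 59 − 2 + 0 = 57.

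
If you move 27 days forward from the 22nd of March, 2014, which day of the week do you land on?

Mar 22, 2014 is a Saturday.
27 mod 7 = 6, so 27 days after a Saturday is Saturday + 6 = Friday.

Friday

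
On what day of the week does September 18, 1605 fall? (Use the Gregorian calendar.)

Sunday

Doomsday rule: the anchor day for the 1600s is Tuesday. For year 05: 5÷12 = 0 r 5, and 5÷4 = 1, so 0+5+1 = 6.
Tuesday + 6 ≡ Monday — that's 1605's doomsday.
In September the doomsday date is Sep 5.
Sep 18 is 13 days after Sep 5; 13 mod 7 = 6, so Monday + 6 = Sunday.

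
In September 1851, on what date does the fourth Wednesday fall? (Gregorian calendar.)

September 24, 1851

September 1, 1851 is a Monday.
The first Wednesday is therefore September 3 (2 days later).
The fourth Wednesday is 3 + 3×7 = September 24.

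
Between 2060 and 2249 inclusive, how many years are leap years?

46

Multiples of 4 in [2060,2249]: 48.
Of those, multiples of 100: 2 (not leap unless ÷400).
Multiples of 400: 0.
Leap years = 48 − 2 + 0 = 46.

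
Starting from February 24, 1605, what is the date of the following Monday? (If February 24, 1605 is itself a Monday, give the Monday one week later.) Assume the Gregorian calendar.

Feb 24, 1605 is a Thursday.
From Thursday to the next Monday is 4 days.
Feb 24, 1605 + 4 = Feb 28, 1605.

February 28, 1605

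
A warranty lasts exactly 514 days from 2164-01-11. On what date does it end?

June 8, 2165

+366 (one year; includes Feb 29, 2164) → Jan 11, 2165 (148 left).
Jan has 31 days: +21 → Feb 1, 2165 (127 left).
Feb has 28 days: +28 → Mar 1, 2165 (99 left).
Mar has 31 days: +31 → Apr 1, 2165 (68 left).
Apr has 30 days: +30 → May 1, 2165 (38 left).
May has 31 days: +31 → Jun 1, 2165 (7 left).
+7 → Jun 8, 2165.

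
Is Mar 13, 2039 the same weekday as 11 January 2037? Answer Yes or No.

Yes

From Jan 11, 2037 to Mar 13, 2039 is 791 days.
791 mod 7 = 0, so they are the same weekday.
(Jan 11, 2037 is a Sunday; Mar 13, 2039 is a Sunday.)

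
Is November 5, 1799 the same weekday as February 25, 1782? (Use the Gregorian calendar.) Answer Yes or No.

From Feb 25, 1782 to Nov 5, 1799 is 6462 days.
6462 mod 7 = 1, so they are different weekdays.
(Feb 25, 1782 is a Monday; Nov 5, 1799 is a Tuesday.)

No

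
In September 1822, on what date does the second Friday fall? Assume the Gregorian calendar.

September 1, 1822 is a Sunday.
The first Friday is therefore September 6 (5 days later).
The second Friday is 6 + 1×7 = September 13.

September 13, 1822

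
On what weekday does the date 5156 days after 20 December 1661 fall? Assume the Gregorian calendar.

Saturday

First find the weekday of Dec 20, 1661. Doomsday rule: the anchor day for the 1600s is Tuesday. For year 61: 61÷12 = 5 r 1, and 1÷4 = 0, so 5+1+0 = 6.
Tuesday + 6 ≡ Monday — that's 1661's doomsday.
In December the doomsday date is Dec 12.
Dec 20 is 8 days after Dec 12; 8 mod 7 = 1, so Monday + 1 = Tuesday.
5156 mod 7 = 4, so 5156 days after a Tuesday is Tuesday + 4 = Saturday.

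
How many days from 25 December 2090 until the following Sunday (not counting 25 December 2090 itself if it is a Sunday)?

Dec 25, 2090 is a Monday.
From Monday to the next Sunday is 6 days.

6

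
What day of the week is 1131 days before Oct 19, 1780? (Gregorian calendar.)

First find the weekday of Oct 19, 1780. Doomsday rule: the anchor day for the 1700s is Sunday. For year 80: 80÷12 = 6 r 8, and 8÷4 = 2, so 6+8+2 = 16.
Sunday + 16 ≡ Tuesday — that's 1780's doomsday.
In October the doomsday date is Oct 10.
Oct 19 is 9 days after Oct 10; 9 mod 7 = 2, so Tuesday + 2 = Thursday.
1131 mod 7 = 4, so 1131 days before a Thursday is Thursday − 4 = Sunday.

Sunday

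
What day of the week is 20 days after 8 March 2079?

First find the weekday of Mar 8, 2079. Doomsday rule: the anchor day for the 2000s is Tuesday. For year 79: 79÷12 = 6 r 7, and 7÷4 = 1, so 6+7+1 = 14.
Tuesday + 14 ≡ Tuesday — that's 2079's doomsday.
In March the doomsday date is Mar 14.
Mar 8 is 6 days before Mar 14; 6 mod 7 = 6, so Tuesday − 6 = Wednesday.
20 mod 7 = 6, so 20 days after a Wednesday is Wednesday + 6 = Tuesday.

Tuesday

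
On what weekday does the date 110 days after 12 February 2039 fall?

First find the weekday of Feb 12, 2039. Doomsday rule: the anchor day for the 2000s is Tuesday. For year 39: 39÷12 = 3 r 3, and 3÷4 = 0, so 3+3+0 = 6.
Tuesday + 6 ≡ Monday — that's 2039's doomsday.
In February the doomsday date is Feb 28 (2039 is not a leap year).
Feb 12 is 16 days before Feb 28; 16 mod 7 = 2, so Monday − 2 = Saturday.
110 mod 7 = 5, so 110 days after a Saturday is Saturday + 5 = Thursday.

Thursday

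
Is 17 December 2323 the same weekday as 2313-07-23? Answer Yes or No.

From Jul 23, 2313 to Dec 17, 2323 is 3799 days.
3799 mod 7 = 5, so they are different weekdays.
(Jul 23, 2313 is a Wednesday; Dec 17, 2323 is a Monday.)

No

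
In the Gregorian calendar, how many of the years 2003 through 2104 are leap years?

25

Multiples of 4 in [2003,2104]: 26.
Of those, multiples of 100: 1 (not leap unless ÷400).
Multiples of 400: 0.
Leap years = 26 − 1 + 0 = 25.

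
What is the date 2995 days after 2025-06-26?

+365 (one year) → Jun 26, 2026 (2630 left).
+365 (one year) → Jun 26, 2027 (2265 left).
+366 (one year; includes Feb 29, 2028) → Jun 26, 2028 (1899 left).
+365 (one year) → Jun 26, 2029 (1534 left).
+365 (one year) → Jun 26, 2030 (1169 left).
+365 (one year) → Jun 26, 2031 (804 left).
+366 (one year; includes Feb 29, 2032) → Jun 26, 2032 (438 left).
+365 (one year) → Jun 26, 2033 (73 left).
Jun has 30 days: +5 → Jul 1, 2033 (68 left).
Jul has 31 days: +31 → Aug 1, 2033 (37 left).
Aug has 31 days: +31 → Sep 1, 2033 (6 left).
+6 → Sep 7, 2033.

September 7, 2033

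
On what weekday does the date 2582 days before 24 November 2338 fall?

Friday

Nov 24, 2338 is a Thursday.
2582 mod 7 = 6, so 2582 days before a Thursday is Thursday − 6 = Friday.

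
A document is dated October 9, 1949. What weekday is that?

Doomsday rule: the anchor day for the 1900s is Wednesday. For year 49: 49÷12 = 4 r 1, and 1÷4 = 0, so 4+1+0 = 5.
Wednesday + 5 ≡ Monday — that's 1949's doomsday.
In October the doomsday date is Oct 10.
Oct 9 is 1 day before Oct 10; 1 mod 7 = 1, so Monday − 1 = Sunday.

Sunday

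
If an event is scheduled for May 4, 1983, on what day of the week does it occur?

Doomsday rule: the anchor day for the 1900s is Wednesday. For year 83: 83÷12 = 6 r 11, and 11÷4 = 2, so 6+11+2 = 19.
Wednesday + 19 ≡ Monday — that's 1983's doomsday.
In May the doomsday date is May 9.
May 4 is 5 days before May 9; 5 mod 7 = 5, so Monday − 5 = Wednesday.

Wednesday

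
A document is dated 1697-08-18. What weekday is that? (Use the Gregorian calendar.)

Doomsday rule: the anchor day for the 1600s is Tuesday. For year 97: 97÷12 = 8 r 1, and 1÷4 = 0, so 8+1+0 = 9.
Tuesday + 9 ≡ Thursday — that's 1697's doomsday.
In August the doomsday date is Aug 8.
Aug 18 is 10 days after Aug 8; 10 mod 7 = 3, so Thursday + 3 = Sunday.

Sunday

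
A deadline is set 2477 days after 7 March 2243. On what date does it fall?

December 17, 2249

+366 (one year; includes Feb 29, 2244) → Mar 7, 2244 (2111 left).
+365 (one year) → Mar 7, 2245 (1746 left).
+365 (one year) → Mar 7, 2246 (1381 left).
+365 (one year) → Mar 7, 2247 (1016 left).
+366 (one year; includes Feb 29, 2248) → Mar 7, 2248 (650 left).
+365 (one year) → Mar 7, 2249 (285 left).
Mar has 31 days: +25 → Apr 1, 2249 (260 left).
Apr has 30 days: +30 → May 1, 2249 (230 left).
May has 31 days: +31 → Jun 1, 2249 (199 left).
Jun has 30 days: +30 → Jul 1, 2249 (169 left).
Jul has 31 days: +31 → Aug 1, 2249 (138 left).
Aug has 31 days: +31 → Sep 1, 2249 (107 left).
Sep has 30 days: +30 → Oct 1, 2249 (77 left).
Oct has 31 days: +31 → Nov 1, 2249 (46 left).
Nov has 30 days: +30 → Dec 1, 2249 (16 left).
+16 → Dec 17, 2249.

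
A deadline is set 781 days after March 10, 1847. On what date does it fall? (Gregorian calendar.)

+366 (one year; includes Feb 29, 1848) → Mar 10, 1848 (415 left).
+365 (one year) → Mar 10, 1849 (50 left).
Mar has 31 days: +22 → Apr 1, 1849 (28 left).
+28 → Apr 29, 1849.

April 29, 1849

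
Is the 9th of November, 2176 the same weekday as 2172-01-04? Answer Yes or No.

From Jan 4, 2172 to Nov 9, 2176 is 1771 days.
1771 mod 7 = 0, so they are the same weekday.
(Jan 4, 2172 is a Saturday; Nov 9, 2176 is a Saturday.)

Yes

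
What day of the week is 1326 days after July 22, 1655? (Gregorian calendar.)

Jul 22, 1655 is a Thursday.
1326 mod 7 = 3, so 1326 days after a Thursday is Thursday + 3 = Sunday.

Sunday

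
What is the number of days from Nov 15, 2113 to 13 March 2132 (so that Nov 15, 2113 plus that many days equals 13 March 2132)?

6693

Nov 15, 2113 → Nov 15, 2114: 365 days.
Nov 15, 2114 → Nov 15, 2115: 365 days.
Nov 15, 2115 → Nov 15, 2116: 366 days (Feb 29, 2116 is in that span).
Nov 15, 2116 → Nov 15, 2117: 365 days.
Nov 15, 2117 → Nov 15, 2118: 365 days.
Nov 15, 2118 → Nov 15, 2119: 365 days.
Nov 15, 2119 → Nov 15, 2120: 366 days (Feb 29, 2120 is in that span).
Nov 15, 2120 → Nov 15, 2121: 365 days.
Nov 15, 2121 → Nov 15, 2122: 365 days.
Nov 15, 2122 → Nov 15, 2123: 365 days.
Nov 15, 2123 → Nov 15, 2124: 366 days (Feb 29, 2124 is in that span).
Nov 15, 2124 → Nov 15, 2125: 365 days.
Nov 15, 2125 → Nov 15, 2126: 365 days.
Nov 15, 2126 → Nov 15, 2127: 365 days.
Nov 15, 2127 → Nov 15, 2128: 366 days (Feb 29, 2128 is in that span).
Nov 15, 2128 → Nov 15, 2129: 365 days.
Nov 15, 2129 → Nov 15, 2130: 365 days.
Nov 15, 2130 → Nov 15, 2131: 365 days.
Nov 15, 2131 → Dec 15, 2131: 30 days (November has 30).
Dec 15, 2131 → Jan 15, 2132: 31 days (December has 31).
Jan 15, 2132 → Feb 15, 2132: 31 days (January has 31).
Feb 15, 2132 → Mar 13, 2132: 27 days.
Total: 6693 days.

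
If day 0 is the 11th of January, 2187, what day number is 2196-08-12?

Jan 11, 2187 → Jan 11, 2188: 365 days.
Jan 11, 2188 → Jan 11, 2189: 366 days (Feb 29, 2188 is in that span).
Jan 11, 2189 → Jan 11, 2190: 365 days.
Jan 11, 2190 → Jan 11, 2191: 365 days.
Jan 11, 2191 → Jan 11, 2192: 365 days.
Jan 11, 2192 → Jan 11, 2193: 366 days (Feb 29, 2192 is in that span).
Jan 11, 2193 → Jan 11, 2194: 365 days.
Jan 11, 2194 → Jan 11, 2195: 365 days.
Jan 11, 2195 → Jan 11, 2196: 365 days.
Jan 11, 2196 → Feb 11, 2196: 31 days (January has 31).
Feb 11, 2196 → Mar 11, 2196: 29 days (February has 29).
Mar 11, 2196 → Apr 11, 2196: 31 days (March has 31).
Apr 11, 2196 → May 11, 2196: 30 days (April has 30).
May 11, 2196 → Jun 11, 2196: 31 days (May has 31).
Jun 11, 2196 → Jul 11, 2196: 30 days (June has 30).
Jul 11, 2196 → Aug 11, 2196: 31 days (July has 31).
Aug 11, 2196 → Aug 12, 2196: 1 days.
Total: 3501 days.

3501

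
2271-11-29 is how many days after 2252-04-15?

7167

Apr 15, 2252 → Apr 15, 2253: 365 days.
Apr 15, 2253 → Apr 15, 2254: 365 days.
Apr 15, 2254 → Apr 15, 2255: 365 days.
Apr 15, 2255 → Apr 15, 2256: 366 days (Feb 29, 2256 is in that span).
Apr 15, 2256 → Apr 15, 2257: 365 days.
Apr 15, 2257 → Apr 15, 2258: 365 days.
Apr 15, 2258 → Apr 15, 2259: 365 days.
Apr 15, 2259 → Apr 15, 2260: 366 days (Feb 29, 2260 is in that span).
Apr 15, 2260 → Apr 15, 2261: 365 days.
Apr 15, 2261 → Apr 15, 2262: 365 days.
Apr 15, 2262 → Apr 15, 2263: 365 days.
Apr 15, 2263 → Apr 15, 2264: 366 days (Feb 29, 2264 is in that span).
Apr 15, 2264 → Apr 15, 2265: 365 days.
Apr 15, 2265 → Apr 15, 2266: 365 days.
Apr 15, 2266 → Apr 15, 2267: 365 days.
Apr 15, 2267 → Apr 15, 2268: 366 days (Feb 29, 2268 is in that span).
Apr 15, 2268 → Apr 15, 2269: 365 days.
Apr 15, 2269 → Apr 15, 2270: 365 days.
Apr 15, 2270 → Apr 15, 2271: 365 days.
Apr 15, 2271 → May 15, 2271: 30 days (April has 30).
May 15, 2271 → Jun 15, 2271: 31 days (May has 31).
Jun 15, 2271 → Jul 15, 2271: 30 days (June has 30).
Jul 15, 2271 → Aug 15, 2271: 31 days (July has 31).
Aug 15, 2271 → Sep 15, 2271: 31 days (August has 31).
Sep 15, 2271 → Oct 15, 2271: 30 days (September has 30).
Oct 15, 2271 → Nov 15, 2271: 31 days (October has 31).
Nov 15, 2271 → Nov 29, 2271: 14 days.
Total: 7167 days.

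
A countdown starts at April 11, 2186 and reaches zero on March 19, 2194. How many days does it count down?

2899

Apr 11, 2186 → Apr 11, 2187: 365 days.
Apr 11, 2187 → Apr 11, 2188: 366 days (Feb 29, 2188 is in that span).
Apr 11, 2188 → Apr 11, 2189: 365 days.
Apr 11, 2189 → Apr 11, 2190: 365 days.
Apr 11, 2190 → Apr 11, 2191: 365 days.
Apr 11, 2191 → Apr 11, 2192: 366 days (Feb 29, 2192 is in that span).
Apr 11, 2192 → Apr 11, 2193: 365 days.
Apr 11, 2193 → May 11, 2193: 30 days (April has 30).
May 11, 2193 → Jun 11, 2193: 31 days (May has 31).
Jun 11, 2193 → Jul 11, 2193: 30 days (June has 30).
Jul 11, 2193 → Aug 11, 2193: 31 days (July has 31).
Aug 11, 2193 → Sep 11, 2193: 31 days (August has 31).
Sep 11, 2193 → Oct 11, 2193: 30 days (September has 30).
Oct 11, 2193 → Nov 11, 2193: 31 days (October has 31).
Nov 11, 2193 → Dec 11, 2193: 30 days (November has 30).
Dec 11, 2193 → Jan 11, 2194: 31 days (December has 31).
Jan 11, 2194 → Feb 11, 2194: 31 days (January has 31).
Feb 11, 2194 → Mar 11, 2194: 28 days (February has 28).
Mar 11, 2194 → Mar 19, 2194: 8 days.
Total: 2899 days.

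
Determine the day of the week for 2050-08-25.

Thursday

Doomsday rule: the anchor day for the 2000s is Tuesday. For year 50: 50÷12 = 4 r 2, and 2÷4 = 0, so 4+2+0 = 6.
Tuesday + 6 ≡ Monday — that's 2050's doomsday.
In August the doomsday date is Aug 8.
Aug 25 is 17 days after Aug 8; 17 mod 7 = 3, so Monday + 3 = Thursday.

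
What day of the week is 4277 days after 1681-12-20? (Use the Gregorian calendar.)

Saturday

First find the weekday of Dec 20, 1681. Doomsday rule: the anchor day for the 1600s is Tuesday. For year 81: 81÷12 = 6 r 9, and 9÷4 = 2, so 6+9+2 = 17.
Tuesday + 17 ≡ Friday — that's 1681's doomsday.
In December the doomsday date is Dec 12.
Dec 20 is 8 days after Dec 12; 8 mod 7 = 1, so Friday + 1 = Saturday.
4277 mod 7 = 0, so 4277 days after a Saturday is Saturday + 0 = Saturday.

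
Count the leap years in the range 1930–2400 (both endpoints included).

115

Multiples of 4 in [1930,2400]: 118.
Of those, multiples of 100: 5 (not leap unless ÷400).
Multiples of 400: 2.
Leap years = 118 − 5 + 2 = 115.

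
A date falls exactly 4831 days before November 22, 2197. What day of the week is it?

Nov 22, 2197 is a Wednesday.
4831 mod 7 = 1, so 4831 days before a Wednesday is Wednesday − 1 = Tuesday.

Tuesday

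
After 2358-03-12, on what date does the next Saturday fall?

Mar 12, 2358 is a Wednesday.
From Wednesday to the next Saturday is 3 days.
Mar 12, 2358 + 3 = Mar 15, 2358.

March 15, 2358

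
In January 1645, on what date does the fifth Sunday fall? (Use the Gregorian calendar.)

January 29, 1645

January 1, 1645 is a Sunday.
The first Sunday is therefore January 1 (same day).
The fifth Sunday is 1 + 4×7 = January 29.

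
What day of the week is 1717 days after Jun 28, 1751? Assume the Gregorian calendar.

Wednesday

First find the weekday of Jun 28, 1751. Doomsday rule: the anchor day for the 1700s is Sunday. For year 51: 51÷12 = 4 r 3, and 3÷4 = 0, so 4+3+0 = 7.
Sunday + 7 ≡ Sunday — that's 1751's doomsday.
In June the doomsday date is Jun 6.
Jun 28 is 22 days after Jun 6; 22 mod 7 = 1, so Sunday + 1 = Monday.
1717 mod 7 = 2, so 1717 days after a Monday is Monday + 2 = Wednesday.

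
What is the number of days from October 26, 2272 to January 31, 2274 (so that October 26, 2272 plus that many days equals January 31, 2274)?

Oct 26, 2272 → Oct 26, 2273: 365 days.
Oct 26, 2273 → Nov 26, 2273: 31 days (October has 31).
Nov 26, 2273 → Dec 26, 2273: 30 days (November has 30).
Dec 26, 2273 → Jan 26, 2274: 31 days (December has 31).
Jan 26, 2274 → Jan 31, 2274: 5 days.
Total: 462 days.

462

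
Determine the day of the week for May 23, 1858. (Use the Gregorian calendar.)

January 1, 1858 is a Friday.
Jan 1, 1858 → Feb 1, 1858: 31 days (January has 31).
Feb 1, 1858 → Mar 1, 1858: 28 days (February has 28).
Mar 1, 1858 → Apr 1, 1858: 31 days (March has 31).
Apr 1, 1858 → May 1, 1858: 30 days (April has 30).
May 1, 1858 → May 23, 1858: 22 days.
Total: 142 days.
142 mod 7 = 2, so Friday + 2 = Sunday.

Sunday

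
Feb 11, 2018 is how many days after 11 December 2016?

Dec 11, 2016 → Dec 11, 2017: 365 days.
Dec 11, 2017 → Jan 11, 2018: 31 days (December has 31).
Jan 11, 2018 → Feb 11, 2018: 31 days.
Total: 427 days.

427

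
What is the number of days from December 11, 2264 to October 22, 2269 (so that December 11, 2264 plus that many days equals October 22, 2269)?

Dec 11, 2264 → Dec 11, 2265: 365 days.
Dec 11, 2265 → Dec 11, 2266: 365 days.
Dec 11, 2266 → Dec 11, 2267: 365 days.
Dec 11, 2267 → Dec 11, 2268: 366 days (Feb 29, 2268 is in that span).
Dec 11, 2268 → Jan 11, 2269: 31 days (December has 31).
Jan 11, 2269 → Feb 11, 2269: 31 days (January has 31).
Feb 11, 2269 → Mar 11, 2269: 28 days (February has 28).
Mar 11, 2269 → Apr 11, 2269: 31 days (March has 31).
Apr 11, 2269 → May 11, 2269: 30 days (April has 30).
May 11, 2269 → Jun 11, 2269: 31 days (May has 31).
Jun 11, 2269 → Jul 11, 2269: 30 days (June has 30).
Jul 11, 2269 → Aug 11, 2269: 31 days (July has 31).
Aug 11, 2269 → Sep 11, 2269: 31 days (August has 31).
Sep 11, 2269 → Oct 11, 2269: 30 days (September has 30).
Oct 11, 2269 → Oct 22, 2269: 11 days.
Total: 1776 days.

1776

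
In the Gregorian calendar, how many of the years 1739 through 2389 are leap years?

Multiples of 4 in [1739,2389]: 163.
Of those, multiples of 100: 6 (not leap unless ÷400).
Multiples of 400: 1.
Leap years = 163 − 6 + 1 = 158.

158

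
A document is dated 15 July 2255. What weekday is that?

Sunday

Doomsday rule: the anchor day for the 2200s is Friday. For year 55: 55÷12 = 4 r 7, and 7÷4 = 1, so 4+7+1 = 12.
Friday + 12 ≡ Wednesday — that's 2255's doomsday.
In July the doomsday date is Jul 11.
Jul 15 is 4 days after Jul 11; 4 mod 7 = 4, so Wednesday + 4 = Sunday.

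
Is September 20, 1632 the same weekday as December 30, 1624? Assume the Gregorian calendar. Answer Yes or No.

Yes

From Dec 30, 1624 to Sep 20, 1632 is 2821 days.
2821 mod 7 = 0, so they are the same weekday.
(Dec 30, 1624 is a Monday; Sep 20, 1632 is a Monday.)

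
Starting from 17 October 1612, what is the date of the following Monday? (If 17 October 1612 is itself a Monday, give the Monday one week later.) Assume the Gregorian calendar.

October 22, 1612

Oct 17, 1612 is a Wednesday.
From Wednesday to the next Monday is 5 days.
Oct 17, 1612 + 5 = Oct 22, 1612.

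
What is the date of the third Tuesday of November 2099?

November 1, 2099 is a Sunday.
The first Tuesday is therefore November 3 (2 days later).
The third Tuesday is 3 + 2×7 = November 17.

November 17, 2099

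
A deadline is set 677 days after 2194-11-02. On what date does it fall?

September 9, 2196

+365 (one year) → Nov 2, 2195 (312 left).
Nov has 30 days: +29 → Dec 1, 2195 (283 left).
Dec has 31 days: +31 → Jan 1, 2196 (252 left).
Jan has 31 days: +31 → Feb 1, 2196 (221 left).
Feb has 29 days: +29 → Mar 1, 2196 (192 left).
Mar has 31 days: +31 → Apr 1, 2196 (161 left).
Apr has 30 days: +30 → May 1, 2196 (131 left).
May has 31 days: +31 → Jun 1, 2196 (100 left).
Jun has 30 days: +30 → Jul 1, 2196 (70 left).
Jul has 31 days: +31 → Aug 1, 2196 (39 left).
Aug has 31 days: +31 → Sep 1, 2196 (8 left).
+8 → Sep 9, 2196.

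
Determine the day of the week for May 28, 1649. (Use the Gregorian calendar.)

Friday

Doomsday rule: the anchor day for the 1600s is Tuesday. For year 49: 49÷12 = 4 r 1, and 1÷4 = 0, so 4+1+0 = 5.
Tuesday + 5 ≡ Sunday — that's 1649's doomsday.
In May the doomsday date is May 9.
May 28 is 19 days after May 9; 19 mod 7 = 5, so Sunday + 5 = Friday.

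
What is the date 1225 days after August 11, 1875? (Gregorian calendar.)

December 18, 1878

+366 (one year; includes Feb 29, 1876) → Aug 11, 1876 (859 left).
+365 (one year) → Aug 11, 1877 (494 left).
+365 (one year) → Aug 11, 1878 (129 left).
Aug has 31 days: +21 → Sep 1, 1878 (108 left).
Sep has 30 days: +30 → Oct 1, 1878 (78 left).
Oct has 31 days: +31 → Nov 1, 1878 (47 left).
Nov has 30 days: +30 → Dec 1, 1878 (17 left).
+17 → Dec 18, 1878.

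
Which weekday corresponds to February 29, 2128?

January 1, 2128 is a Thursday.
Jan 1, 2128 → Feb 1, 2128: 31 days (January has 31).
Feb 1, 2128 → Feb 29, 2128: 28 days.
Total: 59 days.
59 mod 7 = 3, so Thursday + 3 = Sunday.

Sunday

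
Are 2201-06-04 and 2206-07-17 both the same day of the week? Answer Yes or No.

From Jun 4, 2201 to Jul 17, 2206 is 1869 days.
1869 mod 7 = 0, so they are the same weekday.
(Jun 4, 2201 is a Thursday; Jul 17, 2206 is a Thursday.)

Yes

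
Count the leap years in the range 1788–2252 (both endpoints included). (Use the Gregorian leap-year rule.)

Multiples of 4 in [1788,2252]: 117.
Of those, multiples of 100: 5 (not leap unless ÷400).
Multiples of 400: 1.
Leap years = 117 − 5 + 1 = 113.

113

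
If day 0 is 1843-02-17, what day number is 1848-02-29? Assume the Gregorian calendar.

Feb 17, 1843 → Feb 17, 1844: 365 days.
Feb 17, 1844 → Feb 17, 1845: 366 days (Feb 29, 1844 is in that span).
Feb 17, 1845 → Feb 17, 1846: 365 days.
Feb 17, 1846 → Feb 17, 1847: 365 days.
Feb 17, 1847 → Mar 17, 1847: 28 days (February has 28).
Mar 17, 1847 → Apr 17, 1847: 31 days (March has 31).
Apr 17, 1847 → May 17, 1847: 30 days (April has 30).
May 17, 1847 → Jun 17, 1847: 31 days (May has 31).
Jun 17, 1847 → Jul 17, 1847: 30 days (June has 30).
Jul 17, 1847 → Aug 17, 1847: 31 days (July has 31).
Aug 17, 1847 → Sep 17, 1847: 31 days (August has 31).
Sep 17, 1847 → Oct 17, 1847: 30 days (September has 30).
Oct 17, 1847 → Nov 17, 1847: 31 days (October has 31).
Nov 17, 1847 → Dec 17, 1847: 30 days (November has 30).
Dec 17, 1847 → Jan 17, 1848: 31 days (December has 31).
Jan 17, 1848 → Feb 17, 1848: 31 days (January has 31).
Feb 17, 1848 → Feb 29, 1848: 12 days.
Total: 1838 days.

1838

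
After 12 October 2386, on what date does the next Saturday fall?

Oct 12, 2386 is a Sunday.
From Sunday to the next Saturday is 6 days.
Oct 12, 2386 + 6 = Oct 18, 2386.

October 18, 2386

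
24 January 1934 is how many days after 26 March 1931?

1035

Mar 26, 1931 → Mar 26, 1932: 366 days (Feb 29, 1932 is in that span).
Mar 26, 1932 → Mar 26, 1933: 365 days.
Mar 26, 1933 → Apr 26, 1933: 31 days (March has 31).
Apr 26, 1933 → May 26, 1933: 30 days (April has 30).
May 26, 1933 → Jun 26, 1933: 31 days (May has 31).
Jun 26, 1933 → Jul 26, 1933: 30 days (June has 30).
Jul 26, 1933 → Aug 26, 1933: 31 days (July has 31).
Aug 26, 1933 → Sep 26, 1933: 31 days (August has 31).
Sep 26, 1933 → Oct 26, 1933: 30 days (September has 30).
Oct 26, 1933 → Nov 26, 1933: 31 days (October has 31).
Nov 26, 1933 → Dec 26, 1933: 30 days (November has 30).
Dec 26, 1933 → Jan 24, 1934: 29 days.
Total: 1035 days.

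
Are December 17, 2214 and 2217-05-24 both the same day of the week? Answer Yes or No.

Yes

From Dec 17, 2214 to May 24, 2217 is 889 days.
889 mod 7 = 0, so they are the same weekday.
(Dec 17, 2214 is a Saturday; May 24, 2217 is a Saturday.)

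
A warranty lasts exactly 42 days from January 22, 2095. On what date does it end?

March 5, 2095

Jan has 31 days: +10 → Feb 1, 2095 (32 left).
Feb has 28 days: +28 → Mar 1, 2095 (4 left).
+4 → Mar 5, 2095.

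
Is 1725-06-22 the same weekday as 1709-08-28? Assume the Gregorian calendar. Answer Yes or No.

From Aug 28, 1709 to Jun 22, 1725 is 5777 days.
5777 mod 7 = 2, so they are different weekdays.
(Aug 28, 1709 is a Wednesday; Jun 22, 1725 is a Friday.)

No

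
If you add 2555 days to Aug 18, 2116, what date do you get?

+365 (one year) → Aug 18, 2117 (2190 left).
+365 (one year) → Aug 18, 2118 (1825 left).
+365 (one year) → Aug 18, 2119 (1460 left).
+366 (one year; includes Feb 29, 2120) → Aug 18, 2120 (1094 left).
+365 (one year) → Aug 18, 2121 (729 left).
+365 (one year) → Aug 18, 2122 (364 left).
Aug has 31 days: +14 → Sep 1, 2122 (350 left).
Sep has 30 days: +30 → Oct 1, 2122 (320 left).
Oct has 31 days: +31 → Nov 1, 2122 (289 left).
Nov has 30 days: +30 → Dec 1, 2122 (259 left).
Dec has 31 days: +31 → Jan 1, 2123 (228 left).
Jan has 31 days: +31 → Feb 1, 2123 (197 left).
Feb has 28 days: +28 → Mar 1, 2123 (169 left).
Mar has 31 days: +31 → Apr 1, 2123 (138 left).
Apr has 30 days: +30 → May 1, 2123 (108 left).
May has 31 days: +31 → Jun 1, 2123 (77 left).
Jun has 30 days: +30 → Jul 1, 2123 (47 left).
Jul has 31 days: +31 → Aug 1, 2123 (16 left).
+16 → Aug 17, 2123.

August 17, 2123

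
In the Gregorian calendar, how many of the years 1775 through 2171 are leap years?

96

Multiples of 4 in [1775,2171]: 99.
Of those, multiples of 100: 4 (not leap unless ÷400).
Multiples of 400: 1.
Leap years = 99 − 4 + 1 = 96.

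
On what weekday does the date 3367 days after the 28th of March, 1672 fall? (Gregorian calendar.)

Monday

First find the weekday of Mar 28, 1672. Doomsday rule: the anchor day for the 1600s is Tuesday. For year 72: 72÷12 = 6 r 0, and 0÷4 = 0, so 6+0+0 = 6.
Tuesday + 6 ≡ Monday — that's 1672's doomsday.
In March the doomsday date is Mar 14.
Mar 28 is 14 days after Mar 14; 14 mod 7 = 0, so Monday + 0 = Monday.
3367 mod 7 = 0, so 3367 days after a Monday is Monday + 0 = Monday.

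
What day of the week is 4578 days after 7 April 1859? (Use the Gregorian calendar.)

First find the weekday of Apr 7, 1859. Doomsday rule: the anchor day for the 1800s is Friday. For year 59: 59÷12 = 4 r 11, and 11÷4 = 2, so 4+11+2 = 17.
Friday + 17 ≡ Monday — that's 1859's doomsday.
In April the doomsday date is Apr 4.
Apr 7 is 3 days after Apr 4; 3 mod 7 = 3, so Monday + 3 = Thursday.
4578 mod 7 = 0, so 4578 days after a Thursday is Thursday + 0 = Thursday.

Thursday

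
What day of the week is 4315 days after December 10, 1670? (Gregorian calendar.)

Saturday

First find the weekday of Dec 10, 1670. Doomsday rule: the anchor day for the 1600s is Tuesday. For year 70: 70÷12 = 5 r 10, and 10÷4 = 2, so 5+10+2 = 17.
Tuesday + 17 ≡ Friday — that's 1670's doomsday.
In December the doomsday date is Dec 12.
Dec 10 is 2 days before Dec 12; 2 mod 7 = 2, so Friday − 2 = Wednesday.
4315 mod 7 = 3, so 4315 days after a Wednesday is Wednesday + 3 = Saturday.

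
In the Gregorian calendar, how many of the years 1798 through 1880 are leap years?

20

Multiples of 4 in [1798,1880]: 21.
Of those, multiples of 100: 1 (not leap unless ÷400).
Multiples of 400: 0.
Leap years = 21 − 1 + 0 = 20.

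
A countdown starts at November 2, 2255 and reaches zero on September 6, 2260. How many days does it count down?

1770

Nov 2, 2255 → Nov 2, 2256: 366 days (Feb 29, 2256 is in that span).
Nov 2, 2256 → Nov 2, 2257: 365 days.
Nov 2, 2257 → Nov 2, 2258: 365 days.
Nov 2, 2258 → Nov 2, 2259: 365 days.
Nov 2, 2259 → Dec 2, 2259: 30 days (November has 30).
Dec 2, 2259 → Jan 2, 2260: 31 days (December has 31).
Jan 2, 2260 → Feb 2, 2260: 31 days (January has 31).
Feb 2, 2260 → Mar 2, 2260: 29 days (February has 29).
Mar 2, 2260 → Apr 2, 2260: 31 days (March has 31).
Apr 2, 2260 → May 2, 2260: 30 days (April has 30).
May 2, 2260 → Jun 2, 2260: 31 days (May has 31).
Jun 2, 2260 → Jul 2, 2260: 30 days (June has 30).
Jul 2, 2260 → Aug 2, 2260: 31 days (July has 31).
Aug 2, 2260 → Sep 2, 2260: 31 days (August has 31).
Sep 2, 2260 → Sep 6, 2260: 4 days.
Total: 1770 days.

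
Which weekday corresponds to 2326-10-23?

Doomsday rule: the anchor day for the 2300s is Wednesday. For year 26: 26÷12 = 2 r 2, and 2÷4 = 0, so 2+2+0 = 4.
Wednesday + 4 ≡ Sunday — that's 2326's doomsday.
In October the doomsday date is Oct 10.
Oct 23 is 13 days after Oct 10; 13 mod 7 = 6, so Sunday + 6 = Saturday.

Saturday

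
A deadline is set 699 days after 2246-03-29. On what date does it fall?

+365 (one year) → Mar 29, 2247 (334 left).
Mar has 31 days: +3 → Apr 1, 2247 (331 left).
Apr has 30 days: +30 → May 1, 2247 (301 left).
May has 31 days: +31 → Jun 1, 2247 (270 left).
Jun has 30 days: +30 → Jul 1, 2247 (240 left).
Jul has 31 days: +31 → Aug 1, 2247 (209 left).
Aug has 31 days: +31 → Sep 1, 2247 (178 left).
Sep has 30 days: +30 → Oct 1, 2247 (148 left).
Oct has 31 days: +31 → Nov 1, 2247 (117 left).
Nov has 30 days: +30 → Dec 1, 2247 (87 left).
Dec has 31 days: +31 → Jan 1, 2248 (56 left).
Jan has 31 days: +31 → Feb 1, 2248 (25 left).
+25 → Feb 26, 2248.

February 26, 2248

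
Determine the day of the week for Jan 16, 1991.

Wednesday

January 1, 1991 is a Tuesday.
Jan 1, 1991 → Jan 16, 1991: 15 days.
Total: 15 days.
15 mod 7 = 1, so Tuesday + 1 = Wednesday.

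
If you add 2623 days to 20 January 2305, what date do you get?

+365 (one year) → Jan 20, 2306 (2258 left).
+365 (one year) → Jan 20, 2307 (1893 left).
+365 (one year) → Jan 20, 2308 (1528 left).
+366 (one year; includes Feb 29, 2308) → Jan 20, 2309 (1162 left).
+365 (one year) → Jan 20, 2310 (797 left).
+365 (one year) → Jan 20, 2311 (432 left).
+365 (one year) → Jan 20, 2312 (67 left).
Jan has 31 days: +12 → Feb 1, 2312 (55 left).
Feb has 29 days: +29 → Mar 1, 2312 (26 left).
+26 → Mar 27, 2312.

March 27, 2312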